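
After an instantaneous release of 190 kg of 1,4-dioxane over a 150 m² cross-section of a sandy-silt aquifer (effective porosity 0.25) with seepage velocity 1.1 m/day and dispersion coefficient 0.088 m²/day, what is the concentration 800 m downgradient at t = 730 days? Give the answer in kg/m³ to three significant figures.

0.172 kg/m³

For an instantaneous plane source, C(x,t) = M/(n_e·A·√(4πDt)) · exp(−(x−vt)²/(4Dt)), with n_e·A the pore (flow) area.
Plume center vt = 1.1 × 730 = 803 m, so the well at 800 m is 3 m upgradient of the peak.
√(4πDt) = 28.41 m, giving peak height M/(n_e·A·√(4πDt)) = 190/(0.25 × 150 × 28.41) = 0.1783 kg/m³.
(x−vt)²/(4Dt) = (-3)²/(4 × 0.088 × 730) = 0.03502; exp(−0.03502) = 0.9656.
C = 0.1783 × 0.9656 = 0.172 kg/m³.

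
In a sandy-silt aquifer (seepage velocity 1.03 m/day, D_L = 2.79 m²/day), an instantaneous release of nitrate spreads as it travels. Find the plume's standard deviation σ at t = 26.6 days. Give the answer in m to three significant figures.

Dispersive spreading gives a Gaussian with σ² = 2Dt; advection only shifts the center.
σ = √(2 × 2.79 × 26.6) = 12.2 m.

12.2 m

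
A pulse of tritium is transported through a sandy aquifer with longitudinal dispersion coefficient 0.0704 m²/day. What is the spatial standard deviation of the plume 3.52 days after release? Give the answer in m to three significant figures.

0.704 m

Dispersive spreading gives a Gaussian with σ² = 2Dt; advection only shifts the center.
σ = √(2 × 0.0704 × 3.52) = 0.704 m.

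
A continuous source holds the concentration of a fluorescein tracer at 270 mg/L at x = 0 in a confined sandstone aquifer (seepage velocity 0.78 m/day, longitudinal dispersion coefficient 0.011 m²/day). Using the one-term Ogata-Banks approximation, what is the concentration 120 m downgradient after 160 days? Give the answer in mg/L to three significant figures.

269 mg/L

For a continuous step input, C/C₀ ≈ ½·erfc((x−vt)/(2√(Dt))).
vt = 0.78 × 160 = 124.8 m and 2√(Dt) = 2√(0.011 × 160) = 2.653 m.
Argument (x−vt)/(2√(Dt)) = (120 − 124.8)/2.653 = -1.809; ½·erfc(-1.809) = 0.9947.
C = 270 × 0.9947 = 269 mg/L.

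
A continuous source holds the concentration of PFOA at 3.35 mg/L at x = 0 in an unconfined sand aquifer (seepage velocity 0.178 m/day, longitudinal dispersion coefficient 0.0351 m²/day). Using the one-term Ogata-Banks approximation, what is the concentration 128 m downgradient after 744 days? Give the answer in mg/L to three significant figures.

For a continuous step input, C/C₀ ≈ ½·erfc((x−vt)/(2√(Dt))).
vt = 0.178 × 744 = 132.432 m and 2√(Dt) = 2√(0.0351 × 744) = 10.22 m.
Argument (x−vt)/(2√(Dt)) = (128 − 132.432)/10.22 = -0.4337; ½·erfc(-0.4337) = 0.7302.
C = 3.35 × 0.7302 = 2.45 mg/L.

2.45 mg/L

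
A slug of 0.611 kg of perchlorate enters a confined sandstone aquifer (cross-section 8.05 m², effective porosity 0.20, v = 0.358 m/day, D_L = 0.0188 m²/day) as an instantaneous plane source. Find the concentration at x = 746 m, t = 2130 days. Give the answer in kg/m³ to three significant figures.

For an instantaneous plane source, C(x,t) = M/(n_e·A·√(4πDt)) · exp(−(x−vt)²/(4Dt)), with n_e·A the pore (flow) area.
Plume center vt = 0.358 × 2130 = 762.54 m, so the well at 746 m is 16.54 m upgradient of the peak.
√(4πDt) = 22.43 m, giving peak height M/(n_e·A·√(4πDt)) = 0.611/(0.20 × 8.05 × 22.43) = 0.01692 kg/m³.
(x−vt)²/(4Dt) = (-16.54)²/(4 × 0.0188 × 2130) = 1.708; exp(−1.708) = 0.1812.
C = 0.01692 × 0.1812 = 0.00307 kg/m³.

0.00307 kg/m³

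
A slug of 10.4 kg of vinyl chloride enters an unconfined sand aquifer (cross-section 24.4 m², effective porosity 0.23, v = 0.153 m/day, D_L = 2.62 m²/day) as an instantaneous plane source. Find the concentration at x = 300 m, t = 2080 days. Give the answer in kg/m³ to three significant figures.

0.00697 kg/m³

For an instantaneous plane source, C(x,t) = M/(n_e·A·√(4πDt)) · exp(−(x−vt)²/(4Dt)), with n_e·A the pore (flow) area.
Plume center vt = 0.153 × 2080 = 318.24 m, so the well at 300 m is 18.24 m upgradient of the peak.
√(4πDt) = 261.7 m, giving peak height M/(n_e·A·√(4πDt)) = 10.4/(0.23 × 24.4 × 261.7) = 0.007081 kg/m³.
(x−vt)²/(4Dt) = (-18.24)²/(4 × 2.62 × 2080) = 0.01526; exp(−0.01526) = 0.9849.
C = 0.007081 × 0.9849 = 0.00697 kg/m³.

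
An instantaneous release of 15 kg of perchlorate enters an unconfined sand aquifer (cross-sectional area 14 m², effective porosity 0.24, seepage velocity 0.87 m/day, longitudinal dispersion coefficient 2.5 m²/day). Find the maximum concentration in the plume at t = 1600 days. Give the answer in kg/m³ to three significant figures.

The peak of an instantaneous 1D plume sits at x = vt; there the Gaussian factor is 1 and C_max = M/(n_e·A·√(4πDt)), where n_e·A is the pore area the mass is dissolved in.
√(4πDt) = √(4π × 2.5 × 1600) = 224.2 m, so C_max = 15/(0.24 × 14 × 224.2) = 0.0199 kg/m³.

0.0199 kg/m³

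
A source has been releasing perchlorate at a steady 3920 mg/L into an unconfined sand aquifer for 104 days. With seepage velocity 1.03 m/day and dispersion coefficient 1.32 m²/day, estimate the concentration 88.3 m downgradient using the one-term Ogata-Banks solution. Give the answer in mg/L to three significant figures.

For a continuous step input, C/C₀ ≈ ½·erfc((x−vt)/(2√(Dt))).
vt = 1.03 × 104 = 107.12 m and 2√(Dt) = 2√(1.32 × 104) = 23.43 m.
Argument (x−vt)/(2√(Dt)) = (88.3 − 107.12)/23.43 = -0.8032; ½·erfc(-0.8032) = 0.8720.
C = 3920 × 0.8720 = 3420 mg/L.

3420 mg/L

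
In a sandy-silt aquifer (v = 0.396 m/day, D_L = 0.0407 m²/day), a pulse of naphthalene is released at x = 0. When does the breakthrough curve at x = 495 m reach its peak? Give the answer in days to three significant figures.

For the 1D instantaneous-source solution, setting ∂C/∂t = 0 at fixed x gives v²t² + 2Dt − x² = 0, so t = (√(D² + v²x²) − D)/v².
√(D² + v²x²) = √(0.0407² + 0.396² × 495²) = 196.0; v² = 0.156816.
t = (196.0 − 0.0407)/0.156816 = 1250 days (vs. the pure-advection estimate x/v = 1250 d).

1250 days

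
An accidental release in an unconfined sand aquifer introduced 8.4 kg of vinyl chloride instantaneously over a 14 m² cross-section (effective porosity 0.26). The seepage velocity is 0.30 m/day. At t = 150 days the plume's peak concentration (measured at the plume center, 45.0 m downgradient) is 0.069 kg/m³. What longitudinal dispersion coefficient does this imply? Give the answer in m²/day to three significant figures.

At the plume center C_max = M/(n_e·A·√(4πDt)), so D = M²/(4πt·(n_e·A·C_max)²).
n_e·A·C_max = 0.26 × 14 × 0.069 = 0.2512 kg/m.
D = 8.4²/(4π × 150 × 0.2512²) = 0.593 m²/day.

0.593 m²/day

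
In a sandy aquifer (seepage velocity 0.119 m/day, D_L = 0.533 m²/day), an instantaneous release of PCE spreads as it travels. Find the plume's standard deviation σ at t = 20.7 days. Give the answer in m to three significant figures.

Dispersive spreading gives a Gaussian with σ² = 2Dt; advection only shifts the center.
σ = √(2 × 0.533 × 20.7) = 4.70 m.

4.70 m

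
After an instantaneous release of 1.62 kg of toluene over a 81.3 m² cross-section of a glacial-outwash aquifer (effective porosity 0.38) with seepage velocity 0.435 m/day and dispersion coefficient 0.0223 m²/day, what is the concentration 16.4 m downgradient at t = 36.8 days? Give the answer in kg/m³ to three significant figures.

For an instantaneous plane source, C(x,t) = M/(n_e·A·√(4πDt)) · exp(−(x−vt)²/(4Dt)), with n_e·A the pore (flow) area.
Plume center vt = 0.435 × 36.8 = 16.008 m, so the well at 16.4 m is 0.392 m downgradient of the peak.
√(4πDt) = 3.211 m, giving peak height M/(n_e·A·√(4πDt)) = 1.62/(0.38 × 81.3 × 3.211) = 0.01633 kg/m³.
(x−vt)²/(4Dt) = (0.392)²/(4 × 0.0223 × 36.8) = 0.04681; exp(−0.04681) = 0.9543.
C = 0.01633 × 0.9543 = 0.0156 kg/m³.

0.0156 kg/m³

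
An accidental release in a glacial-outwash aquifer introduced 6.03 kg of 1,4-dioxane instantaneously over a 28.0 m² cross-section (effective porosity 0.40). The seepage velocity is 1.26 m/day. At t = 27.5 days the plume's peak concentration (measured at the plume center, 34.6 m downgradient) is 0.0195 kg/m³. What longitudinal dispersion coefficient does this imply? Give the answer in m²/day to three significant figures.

At the plume center C_max = M/(n_e·A·√(4πDt)), so D = M²/(4πt·(n_e·A·C_max)²).
n_e·A·C_max = 0.40 × 28.0 × 0.0195 = 0.2184 kg/m.
D = 6.03²/(4π × 27.5 × 0.2184²) = 2.21 m²/day.

2.21 m²/day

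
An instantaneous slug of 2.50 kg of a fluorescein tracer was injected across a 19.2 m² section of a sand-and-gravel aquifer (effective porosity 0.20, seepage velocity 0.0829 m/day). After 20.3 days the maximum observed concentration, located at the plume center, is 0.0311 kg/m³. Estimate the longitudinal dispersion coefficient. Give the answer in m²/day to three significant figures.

1.72 m²/day

At the plume center C_max = M/(n_e·A·√(4πDt)), so D = M²/(4πt·(n_e·A·C_max)²).
n_e·A·C_max = 0.20 × 19.2 × 0.0311 = 0.1194 kg/m.
D = 2.50²/(4π × 20.3 × 0.1194²) = 1.72 m²/day.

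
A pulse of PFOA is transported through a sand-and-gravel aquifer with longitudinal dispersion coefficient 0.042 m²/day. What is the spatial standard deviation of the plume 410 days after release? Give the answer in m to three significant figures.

Dispersive spreading gives a Gaussian with σ² = 2Dt; advection only shifts the center.
σ = √(2 × 0.042 × 410) = 5.87 m.

5.87 m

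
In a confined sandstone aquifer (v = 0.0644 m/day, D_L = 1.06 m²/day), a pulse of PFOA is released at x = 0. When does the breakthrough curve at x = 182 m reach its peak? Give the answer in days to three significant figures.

For the 1D instantaneous-source solution, setting ∂C/∂t = 0 at fixed x gives v²t² + 2Dt − x² = 0, so t = (√(D² + v²x²) − D)/v².
√(D² + v²x²) = √(1.06² + 0.0644² × 182²) = 11.77; v² = 0.00414736.
t = (11.77 − 1.06)/0.00414736 = 2580 days (vs. the pure-advection estimate x/v = 2830 d).

2580 days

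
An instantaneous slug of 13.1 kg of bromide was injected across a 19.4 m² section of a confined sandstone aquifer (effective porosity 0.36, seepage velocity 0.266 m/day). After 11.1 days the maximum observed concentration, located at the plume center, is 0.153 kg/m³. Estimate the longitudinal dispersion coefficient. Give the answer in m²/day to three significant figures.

1.08 m²/day

At the plume center C_max = M/(n_e·A·√(4πDt)), so D = M²/(4πt·(n_e·A·C_max)²).
n_e·A·C_max = 0.36 × 19.4 × 0.153 = 1.069 kg/m.
D = 13.1²/(4π × 11.1 × 1.069²) = 1.08 m²/day.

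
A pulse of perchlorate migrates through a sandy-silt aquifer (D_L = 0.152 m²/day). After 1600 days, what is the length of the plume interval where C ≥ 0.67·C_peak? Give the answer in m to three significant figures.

39.5 m

The plume is Gaussian with σ = √(2Dt) = √(2 × 0.152 × 1600) = 22.05 m.
C/C_peak = exp(−Δx²/(2σ²)) = 0.67 ⇒ Δx = σ·√(−2 ln 0.67) = 22.05 × 0.8950 = 19.73 m.
Width = 2Δx = 39.5 m.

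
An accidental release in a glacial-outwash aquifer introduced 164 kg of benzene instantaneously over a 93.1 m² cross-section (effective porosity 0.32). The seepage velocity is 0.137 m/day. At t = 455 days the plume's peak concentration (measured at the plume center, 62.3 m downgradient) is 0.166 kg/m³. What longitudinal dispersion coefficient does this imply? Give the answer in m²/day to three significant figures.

0.192 m²/day

At the plume center C_max = M/(n_e·A·√(4πDt)), so D = M²/(4πt·(n_e·A·C_max)²).
n_e·A·C_max = 0.32 × 93.1 × 0.166 = 4.945 kg/m.
D = 164²/(4π × 455 × 4.945²) = 0.192 m²/day.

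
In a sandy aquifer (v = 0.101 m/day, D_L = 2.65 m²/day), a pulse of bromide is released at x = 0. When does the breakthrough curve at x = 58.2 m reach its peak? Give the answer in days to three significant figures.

For the 1D instantaneous-source solution, setting ∂C/∂t = 0 at fixed x gives v²t² + 2Dt − x² = 0, so t = (√(D² + v²x²) − D)/v².
√(D² + v²x²) = √(2.65² + 0.101² × 58.2²) = 6.448; v² = 0.010201.
t = (6.448 − 2.65)/0.010201 = 372 days (vs. the pure-advection estimate x/v = 576 d).

372 days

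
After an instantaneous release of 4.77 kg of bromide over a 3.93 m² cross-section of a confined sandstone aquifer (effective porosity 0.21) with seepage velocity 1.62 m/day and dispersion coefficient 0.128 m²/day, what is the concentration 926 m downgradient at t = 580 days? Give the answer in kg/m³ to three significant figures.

For an instantaneous plane source, C(x,t) = M/(n_e·A·√(4πDt)) · exp(−(x−vt)²/(4Dt)), with n_e·A the pore (flow) area.
Plume center vt = 1.62 × 580 = 939.6 m, so the well at 926 m is 13.6 m upgradient of the peak.
√(4πDt) = 30.54 m, giving peak height M/(n_e·A·√(4πDt)) = 4.77/(0.21 × 3.93 × 30.54) = 0.1893 kg/m³.
(x−vt)²/(4Dt) = (-13.6)²/(4 × 0.128 × 580) = 0.6228; exp(−0.6228) = 0.5364.
C = 0.1893 × 0.5364 = 0.102 kg/m³.

0.102 kg/m³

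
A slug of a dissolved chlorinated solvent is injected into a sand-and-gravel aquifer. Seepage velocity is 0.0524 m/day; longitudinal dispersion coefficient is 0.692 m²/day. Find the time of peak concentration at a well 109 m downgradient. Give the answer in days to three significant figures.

1840 days

For the 1D instantaneous-source solution, setting ∂C/∂t = 0 at fixed x gives v²t² + 2Dt − x² = 0, so t = (√(D² + v²x²) − D)/v².
√(D² + v²x²) = √(0.692² + 0.0524² × 109²) = 5.753; v² = 0.00274576.
t = (5.753 − 0.692)/0.00274576 = 1840 days (vs. the pure-advection estimate x/v = 2080 d).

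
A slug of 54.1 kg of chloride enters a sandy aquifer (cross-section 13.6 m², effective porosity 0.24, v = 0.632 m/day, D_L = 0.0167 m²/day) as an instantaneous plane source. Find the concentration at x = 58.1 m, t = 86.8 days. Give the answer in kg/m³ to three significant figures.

For an instantaneous plane source, C(x,t) = M/(n_e·A·√(4πDt)) · exp(−(x−vt)²/(4Dt)), with n_e·A the pore (flow) area.
Plume center vt = 0.632 × 86.8 = 54.8576 m, so the well at 58.1 m is 3.2424 m downgradient of the peak.
√(4πDt) = 4.268 m, giving peak height M/(n_e·A·√(4πDt)) = 54.1/(0.24 × 13.6 × 4.268) = 3.883 kg/m³.
(x−vt)²/(4Dt) = (3.2424)²/(4 × 0.0167 × 86.8) = 1.813; exp(−1.813) = 0.1632.
C = 3.883 × 0.1632 = 0.634 kg/m³.

0.634 kg/m³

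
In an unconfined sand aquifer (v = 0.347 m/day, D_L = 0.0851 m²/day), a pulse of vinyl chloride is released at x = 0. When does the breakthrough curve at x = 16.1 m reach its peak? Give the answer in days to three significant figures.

For the 1D instantaneous-source solution, setting ∂C/∂t = 0 at fixed x gives v²t² + 2Dt − x² = 0, so t = (√(D² + v²x²) − D)/v².
√(D² + v²x²) = √(0.0851² + 0.347² × 16.1²) = 5.587; v² = 0.120409.
t = (5.587 − 0.0851)/0.120409 = 45.7 days (vs. the pure-advection estimate x/v = 46.4 d).

45.7 days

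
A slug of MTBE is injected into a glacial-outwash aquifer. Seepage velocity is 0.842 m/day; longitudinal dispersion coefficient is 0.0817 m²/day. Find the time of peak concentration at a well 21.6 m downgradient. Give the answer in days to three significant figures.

For the 1D instantaneous-source solution, setting ∂C/∂t = 0 at fixed x gives v²t² + 2Dt − x² = 0, so t = (√(D² + v²x²) − D)/v².
√(D² + v²x²) = √(0.0817² + 0.842² × 21.6²) = 18.19; v² = 0.708964.
t = (18.19 − 0.0817)/0.708964 = 25.5 days (vs. the pure-advection estimate x/v = 25.7 d).

25.5 days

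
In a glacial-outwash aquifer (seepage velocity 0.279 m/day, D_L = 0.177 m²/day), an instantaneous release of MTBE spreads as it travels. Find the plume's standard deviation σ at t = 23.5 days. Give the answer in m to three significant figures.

2.88 m

Dispersive spreading gives a Gaussian with σ² = 2Dt; advection only shifts the center.
σ = √(2 × 0.177 × 23.5) = 2.88 m.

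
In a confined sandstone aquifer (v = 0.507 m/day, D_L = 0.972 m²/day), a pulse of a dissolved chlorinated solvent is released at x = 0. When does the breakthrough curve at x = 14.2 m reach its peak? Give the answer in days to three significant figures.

24.5 days

For the 1D instantaneous-source solution, setting ∂C/∂t = 0 at fixed x gives v²t² + 2Dt − x² = 0, so t = (√(D² + v²x²) − D)/v².
√(D² + v²x²) = √(0.972² + 0.507² × 14.2²) = 7.265; v² = 0.257049.
t = (7.265 − 0.972)/0.257049 = 24.5 days (vs. the pure-advection estimate x/v = 28.0 d).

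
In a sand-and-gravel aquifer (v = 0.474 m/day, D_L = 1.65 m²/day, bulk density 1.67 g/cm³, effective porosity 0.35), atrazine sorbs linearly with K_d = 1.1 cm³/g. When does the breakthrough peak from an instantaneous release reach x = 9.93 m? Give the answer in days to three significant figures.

92.8 days

Retardation factor R = 1 + ρ_b·K_d/n = 1 + 1.67 × 1.1/0.35 = 6.249.
Sorption retards both mechanisms: v_R = v/R = 0.07585 m/day, D_R = D/R = 0.2640 m²/day.
Peak time from v_R²t² + 2D_R t − x² = 0: t = (√(D_R² + v_R²x²) − D_R)/v_R².
√(D_R² + v_R²x²) = √(0.2640² + 0.07585² × 9.93²) = 0.7981; v_R² = 0.005753.
t = (0.7981 − 0.2640)/0.005753 = 92.8 days.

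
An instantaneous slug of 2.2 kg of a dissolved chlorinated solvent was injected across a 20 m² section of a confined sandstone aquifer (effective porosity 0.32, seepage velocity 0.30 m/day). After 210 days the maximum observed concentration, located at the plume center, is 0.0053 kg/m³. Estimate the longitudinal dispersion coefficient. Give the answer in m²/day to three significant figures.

At the plume center C_max = M/(n_e·A·√(4πDt)), so D = M²/(4πt·(n_e·A·C_max)²).
n_e·A·C_max = 0.32 × 20 × 0.0053 = 0.03392 kg/m.
D = 2.2²/(4π × 210 × 0.03392²) = 1.59 m²/day.

1.59 m²/day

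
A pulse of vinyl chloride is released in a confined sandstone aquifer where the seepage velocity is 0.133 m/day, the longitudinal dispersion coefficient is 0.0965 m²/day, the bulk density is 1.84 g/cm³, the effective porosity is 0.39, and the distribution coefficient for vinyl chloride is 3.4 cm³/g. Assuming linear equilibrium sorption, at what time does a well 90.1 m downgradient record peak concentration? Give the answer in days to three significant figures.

11500 days

Retardation factor R = 1 + ρ_b·K_d/n = 1 + 1.84 × 3.4/0.39 = 17.04.
Sorption retards both mechanisms: v_R = v/R = 0.007805 m/day, D_R = D/R = 0.005663 m²/day.
Peak time from v_R²t² + 2D_R t − x² = 0: t = (√(D_R² + v_R²x²) − D_R)/v_R².
√(D_R² + v_R²x²) = √(0.005663² + 0.007805² × 90.1²) = 0.7033; v_R² = 6.092e-05.
t = (0.7033 − 0.005663)/6.092e-05 = 11500 days.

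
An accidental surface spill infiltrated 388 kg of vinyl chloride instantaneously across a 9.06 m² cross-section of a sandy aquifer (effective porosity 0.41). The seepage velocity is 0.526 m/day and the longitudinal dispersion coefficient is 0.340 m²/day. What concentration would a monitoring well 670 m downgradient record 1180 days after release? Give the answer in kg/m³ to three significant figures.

0.323 kg/m³

For an instantaneous plane source, C(x,t) = M/(n_e·A·√(4πDt)) · exp(−(x−vt)²/(4Dt)), with n_e·A the pore (flow) area.
Plume center vt = 0.526 × 1180 = 620.68 m, so the well at 670 m is 49.32 m downgradient of the peak.
√(4πDt) = 71.00 m, giving peak height M/(n_e·A·√(4πDt)) = 388/(0.41 × 9.06 × 71.00) = 1.471 kg/m³.
(x−vt)²/(4Dt) = (49.32)²/(4 × 0.340 × 1180) = 1.516; exp(−1.516) = 0.2196.
C = 1.471 × 0.2196 = 0.323 kg/m³.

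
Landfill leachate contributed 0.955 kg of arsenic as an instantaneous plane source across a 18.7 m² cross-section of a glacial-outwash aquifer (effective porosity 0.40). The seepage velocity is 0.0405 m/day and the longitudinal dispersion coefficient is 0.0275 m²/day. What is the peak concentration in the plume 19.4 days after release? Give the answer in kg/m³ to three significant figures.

The peak of an instantaneous 1D plume sits at x = vt; there the Gaussian factor is 1 and C_max = M/(n_e·A·√(4πDt)), where n_e·A is the pore area the mass is dissolved in.
√(4πDt) = √(4π × 0.0275 × 19.4) = 2.589 m, so C_max = 0.955/(0.40 × 18.7 × 2.589) = 0.0493 kg/m³.

0.0493 kg/m³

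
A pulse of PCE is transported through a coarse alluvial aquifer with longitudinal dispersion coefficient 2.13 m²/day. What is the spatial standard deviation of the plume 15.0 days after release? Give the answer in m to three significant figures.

Dispersive spreading gives a Gaussian with σ² = 2Dt; advection only shifts the center.
σ = √(2 × 2.13 × 15.0) = 7.99 m.

7.99 m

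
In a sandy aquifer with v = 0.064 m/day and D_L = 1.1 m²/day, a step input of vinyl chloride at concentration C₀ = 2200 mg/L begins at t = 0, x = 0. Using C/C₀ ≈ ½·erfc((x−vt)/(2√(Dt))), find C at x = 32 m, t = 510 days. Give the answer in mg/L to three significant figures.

1120 mg/L

For a continuous step input, C/C₀ ≈ ½·erfc((x−vt)/(2√(Dt))).
vt = 0.064 × 510 = 32.64 m and 2√(Dt) = 2√(1.1 × 510) = 47.37 m.
Argument (x−vt)/(2√(Dt)) = (32 − 32.64)/47.37 = -0.01351; ½·erfc(-0.01351) = 0.5076.
C = 2200 × 0.5076 = 1120 mg/L.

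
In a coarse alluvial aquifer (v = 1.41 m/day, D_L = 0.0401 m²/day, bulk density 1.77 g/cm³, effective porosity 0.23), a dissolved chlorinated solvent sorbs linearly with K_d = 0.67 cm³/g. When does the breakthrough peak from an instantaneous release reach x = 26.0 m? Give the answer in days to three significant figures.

Retardation factor R = 1 + ρ_b·K_d/n = 1 + 1.77 × 0.67/0.23 = 6.156.
Sorption retards both mechanisms: v_R = v/R = 0.2290 m/day, D_R = D/R = 0.006514 m²/day.
Peak time from v_R²t² + 2D_R t − x² = 0: t = (√(D_R² + v_R²x²) − D_R)/v_R².
√(D_R² + v_R²x²) = √(0.006514² + 0.2290² × 26.0²) = 5.954; v_R² = 0.05244.
t = (5.954 − 0.006514)/0.05244 = 113 days.

113 days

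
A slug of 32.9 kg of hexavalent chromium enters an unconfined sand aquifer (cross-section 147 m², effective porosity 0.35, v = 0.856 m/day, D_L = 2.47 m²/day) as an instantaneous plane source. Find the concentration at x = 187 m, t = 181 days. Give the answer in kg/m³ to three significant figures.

0.00480 kg/m³

For an instantaneous plane source, C(x,t) = M/(n_e·A·√(4πDt)) · exp(−(x−vt)²/(4Dt)), with n_e·A the pore (flow) area.
Plume center vt = 0.856 × 181 = 154.936 m, so the well at 187 m is 32.064 m downgradient of the peak.
√(4πDt) = 74.95 m, giving peak height M/(n_e·A·√(4πDt)) = 32.9/(0.35 × 147 × 74.95) = 0.008532 kg/m³.
(x−vt)²/(4Dt) = (32.064)²/(4 × 2.47 × 181) = 0.5749; exp(−0.5749) = 0.5628.
C = 0.008532 × 0.5628 = 0.00480 kg/m³.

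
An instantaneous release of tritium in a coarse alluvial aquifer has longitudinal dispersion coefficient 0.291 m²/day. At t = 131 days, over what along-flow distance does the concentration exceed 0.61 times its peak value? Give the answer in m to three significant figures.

The plume is Gaussian with σ = √(2Dt) = √(2 × 0.291 × 131) = 8.732 m.
C/C_peak = exp(−Δx²/(2σ²)) = 0.61 ⇒ Δx = σ·√(−2 ln 0.61) = 8.732 × 0.9943 = 8.682 m.
Width = 2Δx = 17.4 m.

17.4 m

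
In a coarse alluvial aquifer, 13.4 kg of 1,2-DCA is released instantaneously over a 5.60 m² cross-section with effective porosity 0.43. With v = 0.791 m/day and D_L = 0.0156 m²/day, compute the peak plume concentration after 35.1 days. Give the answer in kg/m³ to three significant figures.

The peak of an instantaneous 1D plume sits at x = vt; there the Gaussian factor is 1 and C_max = M/(n_e·A·√(4πDt)), where n_e·A is the pore area the mass is dissolved in.
√(4πDt) = √(4π × 0.0156 × 35.1) = 2.623 m, so C_max = 13.4/(0.43 × 5.60 × 2.623) = 2.12 kg/m³.

2.12 kg/m³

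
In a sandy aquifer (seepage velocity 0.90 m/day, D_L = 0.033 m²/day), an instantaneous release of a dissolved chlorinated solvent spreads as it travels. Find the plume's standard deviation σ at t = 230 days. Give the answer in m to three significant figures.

Dispersive spreading gives a Gaussian with σ² = 2Dt; advection only shifts the center.
σ = √(2 × 0.033 × 230) = 3.90 m.

3.90 m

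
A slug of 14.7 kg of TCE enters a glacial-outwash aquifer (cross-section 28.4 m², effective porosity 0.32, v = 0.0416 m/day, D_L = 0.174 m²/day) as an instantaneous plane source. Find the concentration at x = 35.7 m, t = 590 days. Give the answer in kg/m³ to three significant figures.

For an instantaneous plane source, C(x,t) = M/(n_e·A·√(4πDt)) · exp(−(x−vt)²/(4Dt)), with n_e·A the pore (flow) area.
Plume center vt = 0.0416 × 590 = 24.544 m, so the well at 35.7 m is 11.156 m downgradient of the peak.
√(4πDt) = 35.92 m, giving peak height M/(n_e·A·√(4πDt)) = 14.7/(0.32 × 28.4 × 35.92) = 0.04503 kg/m³.
(x−vt)²/(4Dt) = (11.156)²/(4 × 0.174 × 590) = 0.3031; exp(−0.3031) = 0.7385.
C = 0.04503 × 0.7385 = 0.0333 kg/m³.

0.0333 kg/m³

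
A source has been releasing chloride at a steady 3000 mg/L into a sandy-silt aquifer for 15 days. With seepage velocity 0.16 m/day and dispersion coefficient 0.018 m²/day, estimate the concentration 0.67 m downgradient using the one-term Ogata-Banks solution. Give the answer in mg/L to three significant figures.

For a continuous step input, C/C₀ ≈ ½·erfc((x−vt)/(2√(Dt))).
vt = 0.16 × 15 = 2.4 m and 2√(Dt) = 2√(0.018 × 15) = 1.039 m.
Argument (x−vt)/(2√(Dt)) = (0.67 − 2.4)/1.039 = -1.665; ½·erfc(-1.665) = 0.9907.
C = 3000 × 0.9907 = 2970 mg/L.

2970 mg/L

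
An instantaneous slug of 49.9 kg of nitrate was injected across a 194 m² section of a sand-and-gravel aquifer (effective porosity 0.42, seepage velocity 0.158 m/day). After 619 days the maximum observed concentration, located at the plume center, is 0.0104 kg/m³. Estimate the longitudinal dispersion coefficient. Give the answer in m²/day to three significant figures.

0.446 m²/day

At the plume center C_max = M/(n_e·A·√(4πDt)), so D = M²/(4πt·(n_e·A·C_max)²).
n_e·A·C_max = 0.42 × 194 × 0.0104 = 0.8474 kg/m.
D = 49.9²/(4π × 619 × 0.8474²) = 0.446 m²/day.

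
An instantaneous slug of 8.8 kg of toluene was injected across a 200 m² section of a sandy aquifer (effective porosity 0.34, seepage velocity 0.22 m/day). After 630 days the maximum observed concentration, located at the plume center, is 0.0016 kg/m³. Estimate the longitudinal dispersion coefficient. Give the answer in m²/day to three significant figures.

At the plume center C_max = M/(n_e·A·√(4πDt)), so D = M²/(4πt·(n_e·A·C_max)²).
n_e·A·C_max = 0.34 × 200 × 0.0016 = 0.1088 kg/m.
D = 8.8²/(4π × 630 × 0.1088²) = 0.826 m²/day.

0.826 m²/day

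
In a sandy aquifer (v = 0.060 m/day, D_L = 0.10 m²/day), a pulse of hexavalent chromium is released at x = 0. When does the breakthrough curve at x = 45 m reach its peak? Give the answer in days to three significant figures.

723 days

For the 1D instantaneous-source solution, setting ∂C/∂t = 0 at fixed x gives v²t² + 2Dt − x² = 0, so t = (√(D² + v²x²) − D)/v².
√(D² + v²x²) = √(0.10² + 0.060² × 45²) = 2.702; v² = 0.0036.
t = (2.702 − 0.10)/0.0036 = 723 days (vs. the pure-advection estimate x/v = 750 d).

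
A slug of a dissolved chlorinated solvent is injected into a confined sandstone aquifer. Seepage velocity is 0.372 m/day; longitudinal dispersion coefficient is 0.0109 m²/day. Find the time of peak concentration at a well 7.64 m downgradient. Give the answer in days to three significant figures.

20.5 days

For the 1D instantaneous-source solution, setting ∂C/∂t = 0 at fixed x gives v²t² + 2Dt − x² = 0, so t = (√(D² + v²x²) − D)/v².
√(D² + v²x²) = √(0.0109² + 0.372² × 7.64²) = 2.842; v² = 0.138384.
t = (2.842 − 0.0109)/0.138384 = 20.5 days (vs. the pure-advection estimate x/v = 20.5 d).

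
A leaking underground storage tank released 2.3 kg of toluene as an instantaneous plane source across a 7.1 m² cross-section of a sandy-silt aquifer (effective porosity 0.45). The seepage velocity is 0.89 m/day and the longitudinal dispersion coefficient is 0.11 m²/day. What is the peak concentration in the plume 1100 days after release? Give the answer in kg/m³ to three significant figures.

The peak of an instantaneous 1D plume sits at x = vt; there the Gaussian factor is 1 and C_max = M/(n_e·A·√(4πDt)), where n_e·A is the pore area the mass is dissolved in.
√(4πDt) = √(4π × 0.11 × 1100) = 38.99 m, so C_max = 2.3/(0.45 × 7.1 × 38.99) = 0.0185 kg/m³.

0.0185 kg/m³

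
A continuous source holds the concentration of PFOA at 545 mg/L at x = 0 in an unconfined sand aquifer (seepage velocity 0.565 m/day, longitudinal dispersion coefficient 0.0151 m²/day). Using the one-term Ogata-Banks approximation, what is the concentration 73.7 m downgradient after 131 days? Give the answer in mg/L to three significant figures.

307 mg/L

For a continuous step input, C/C₀ ≈ ½·erfc((x−vt)/(2√(Dt))).
vt = 0.565 × 131 = 74.015 m and 2√(Dt) = 2√(0.0151 × 131) = 2.813 m.
Argument (x−vt)/(2√(Dt)) = (73.7 − 74.015)/2.813 = -0.1120; ½·erfc(-0.1120) = 0.5629.
C = 545 × 0.5629 = 307 mg/L.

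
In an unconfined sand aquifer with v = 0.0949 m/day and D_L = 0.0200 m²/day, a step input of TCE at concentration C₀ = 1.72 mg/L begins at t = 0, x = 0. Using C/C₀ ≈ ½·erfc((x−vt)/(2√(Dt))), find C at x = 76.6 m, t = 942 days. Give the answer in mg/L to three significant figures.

1.69 mg/L

For a continuous step input, C/C₀ ≈ ½·erfc((x−vt)/(2√(Dt))).
vt = 0.0949 × 942 = 89.3958 m and 2√(Dt) = 2√(0.0200 × 942) = 8.681 m.
Argument (x−vt)/(2√(Dt)) = (76.6 − 89.3958)/8.681 = -1.474; ½·erfc(-1.474) = 0.9814.
C = 1.72 × 0.9814 = 1.69 mg/L.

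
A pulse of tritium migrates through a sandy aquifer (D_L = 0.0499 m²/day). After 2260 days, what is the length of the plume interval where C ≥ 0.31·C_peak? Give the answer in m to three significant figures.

46.0 m

The plume is Gaussian with σ = √(2Dt) = √(2 × 0.0499 × 2260) = 15.02 m.
C/C_peak = exp(−Δx²/(2σ²)) = 0.31 ⇒ Δx = σ·√(−2 ln 0.31) = 15.02 × 1.530 = 22.98 m.
Width = 2Δx = 46.0 m.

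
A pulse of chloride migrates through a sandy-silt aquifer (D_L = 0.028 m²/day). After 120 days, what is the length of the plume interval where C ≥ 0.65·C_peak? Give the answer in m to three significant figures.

4.81 m

The plume is Gaussian with σ = √(2Dt) = √(2 × 0.028 × 120) = 2.592 m.
C/C_peak = exp(−Δx²/(2σ²)) = 0.65 ⇒ Δx = σ·√(−2 ln 0.65) = 2.592 × 0.9282 = 2.406 m.
Width = 2Δx = 4.81 m.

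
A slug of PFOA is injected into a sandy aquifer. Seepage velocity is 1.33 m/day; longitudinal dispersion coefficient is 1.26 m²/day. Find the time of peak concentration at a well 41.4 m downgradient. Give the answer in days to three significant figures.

For the 1D instantaneous-source solution, setting ∂C/∂t = 0 at fixed x gives v²t² + 2Dt − x² = 0, so t = (√(D² + v²x²) − D)/v².
√(D² + v²x²) = √(1.26² + 1.33² × 41.4²) = 55.08; v² = 1.7689.
t = (55.08 − 1.26)/1.7689 = 30.4 days (vs. the pure-advection estimate x/v = 31.1 d).

30.4 days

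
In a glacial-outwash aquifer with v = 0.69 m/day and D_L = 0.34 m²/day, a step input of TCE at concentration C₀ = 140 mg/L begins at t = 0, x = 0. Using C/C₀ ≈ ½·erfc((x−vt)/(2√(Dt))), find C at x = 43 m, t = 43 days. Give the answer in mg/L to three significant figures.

0.959 mg/L

For a continuous step input, C/C₀ ≈ ½·erfc((x−vt)/(2√(Dt))).
vt = 0.69 × 43 = 29.67 m and 2√(Dt) = 2√(0.34 × 43) = 7.647 m.
Argument (x−vt)/(2√(Dt)) = (43 − 29.67)/7.647 = 1.743; ½·erfc(1.743) = 0.006851.
C = 140 × 0.006851 = 0.959 mg/L.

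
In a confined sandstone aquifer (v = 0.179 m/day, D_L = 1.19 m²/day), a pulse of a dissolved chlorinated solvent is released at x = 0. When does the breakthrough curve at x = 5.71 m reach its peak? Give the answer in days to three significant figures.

11.8 days

For the 1D instantaneous-source solution, setting ∂C/∂t = 0 at fixed x gives v²t² + 2Dt − x² = 0, so t = (√(D² + v²x²) − D)/v².
√(D² + v²x²) = √(1.19² + 0.179² × 5.71²) = 1.569; v² = 0.032041.
t = (1.569 − 1.19)/0.032041 = 11.8 days (vs. the pure-advection estimate x/v = 31.9 d).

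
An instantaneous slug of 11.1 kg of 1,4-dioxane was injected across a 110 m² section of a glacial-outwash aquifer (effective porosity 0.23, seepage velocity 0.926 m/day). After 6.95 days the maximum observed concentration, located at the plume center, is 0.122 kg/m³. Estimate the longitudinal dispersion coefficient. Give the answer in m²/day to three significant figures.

At the plume center C_max = M/(n_e·A·√(4πDt)), so D = M²/(4πt·(n_e·A·C_max)²).
n_e·A·C_max = 0.23 × 110 × 0.122 = 3.087 kg/m.
D = 11.1²/(4π × 6.95 × 3.087²) = 0.148 m²/day.

0.148 m²/day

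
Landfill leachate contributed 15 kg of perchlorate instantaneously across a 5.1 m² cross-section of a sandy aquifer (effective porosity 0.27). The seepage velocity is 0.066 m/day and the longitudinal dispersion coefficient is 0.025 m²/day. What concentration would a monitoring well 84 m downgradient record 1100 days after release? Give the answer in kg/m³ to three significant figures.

0.180 kg/m³

For an instantaneous plane source, C(x,t) = M/(n_e·A·√(4πDt)) · exp(−(x−vt)²/(4Dt)), with n_e·A the pore (flow) area.
Plume center vt = 0.066 × 1100 = 72.6 m, so the well at 84 m is 11.4 m downgradient of the peak.
√(4πDt) = 18.59 m, giving peak height M/(n_e·A·√(4πDt)) = 15/(0.27 × 5.1 × 18.59) = 0.5860 kg/m³.
(x−vt)²/(4Dt) = (11.4)²/(4 × 0.025 × 1100) = 1.181; exp(−1.181) = 0.3070.
C = 0.5860 × 0.3070 = 0.180 kg/m³.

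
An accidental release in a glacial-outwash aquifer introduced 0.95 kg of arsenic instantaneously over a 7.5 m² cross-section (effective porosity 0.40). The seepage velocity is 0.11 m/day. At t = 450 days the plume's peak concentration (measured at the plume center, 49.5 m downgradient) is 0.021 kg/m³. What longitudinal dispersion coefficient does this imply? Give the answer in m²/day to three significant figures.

At the plume center C_max = M/(n_e·A·√(4πDt)), so D = M²/(4πt·(n_e·A·C_max)²).
n_e·A·C_max = 0.40 × 7.5 × 0.021 = 0.06300 kg/m.
D = 0.95²/(4π × 450 × 0.06300²) = 0.0402 m²/day.

0.0402 m²/day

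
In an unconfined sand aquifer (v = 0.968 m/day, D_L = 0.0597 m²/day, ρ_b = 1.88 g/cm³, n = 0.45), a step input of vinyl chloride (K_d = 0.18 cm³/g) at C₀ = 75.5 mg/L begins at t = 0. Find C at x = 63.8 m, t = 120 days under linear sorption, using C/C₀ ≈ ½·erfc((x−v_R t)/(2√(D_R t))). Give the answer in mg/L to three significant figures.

Retardation factor R = 1 + ρ_b·K_d/n = 1 + 1.88 × 0.18/0.45 = 1.752.
Sorption retards both mechanisms: v_R = v/R = 0.5525 m/day, D_R = D/R = 0.03408 m²/day.
v_R·t = 0.5525 × 120 = 66.3 m; 2√(D_R t) = 4.045 m; argument = (63.8 − 66.3)/4.045 = -0.6180.
C = C₀ × ½·erfc(-0.6180) = 75.5 × 0.8089 = 61.1 mg/L.

61.1 mg/L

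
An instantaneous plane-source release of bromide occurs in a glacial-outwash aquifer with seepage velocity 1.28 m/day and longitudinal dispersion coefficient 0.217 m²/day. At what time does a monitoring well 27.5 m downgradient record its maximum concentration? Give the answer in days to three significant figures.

21.4 days

For the 1D instantaneous-source solution, setting ∂C/∂t = 0 at fixed x gives v²t² + 2Dt − x² = 0, so t = (√(D² + v²x²) − D)/v².
√(D² + v²x²) = √(0.217² + 1.28² × 27.5²) = 35.20; v² = 1.6384.
t = (35.20 − 0.217)/1.6384 = 21.4 days (vs. the pure-advection estimate x/v = 21.5 d).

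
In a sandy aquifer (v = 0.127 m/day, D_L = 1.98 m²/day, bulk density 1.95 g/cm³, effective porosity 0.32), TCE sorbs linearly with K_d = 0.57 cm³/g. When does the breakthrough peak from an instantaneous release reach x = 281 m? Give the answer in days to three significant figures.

Retardation factor R = 1 + ρ_b·K_d/n = 1 + 1.95 × 0.57/0.32 = 4.473.
Sorption retards both mechanisms: v_R = v/R = 0.02839 m/day, D_R = D/R = 0.4427 m²/day.
Peak time from v_R²t² + 2D_R t − x² = 0: t = (√(D_R² + v_R²x²) − D_R)/v_R².
√(D_R² + v_R²x²) = √(0.4427² + 0.02839² × 281²) = 7.990; v_R² = 0.0008060.
t = (7.990 − 0.4427)/0.0008060 = 9360 days.

9360 days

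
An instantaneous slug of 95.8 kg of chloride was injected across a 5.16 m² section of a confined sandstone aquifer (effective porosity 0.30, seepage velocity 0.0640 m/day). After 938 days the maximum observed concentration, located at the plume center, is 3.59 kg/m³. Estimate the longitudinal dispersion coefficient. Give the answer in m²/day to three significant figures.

0.0252 m²/day

At the plume center C_max = M/(n_e·A·√(4πDt)), so D = M²/(4πt·(n_e·A·C_max)²).
n_e·A·C_max = 0.30 × 5.16 × 3.59 = 5.557 kg/m.
D = 95.8²/(4π × 938 × 5.557²) = 0.0252 m²/day.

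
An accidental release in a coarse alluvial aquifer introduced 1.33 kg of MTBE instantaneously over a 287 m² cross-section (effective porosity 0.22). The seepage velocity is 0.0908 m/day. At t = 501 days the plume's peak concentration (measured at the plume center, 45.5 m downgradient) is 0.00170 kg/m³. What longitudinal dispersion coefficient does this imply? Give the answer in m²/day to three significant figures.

0.0244 m²/day

At the plume center C_max = M/(n_e·A·√(4πDt)), so D = M²/(4πt·(n_e·A·C_max)²).
n_e·A·C_max = 0.22 × 287 × 0.00170 = 0.1073 kg/m.
D = 1.33²/(4π × 501 × 0.1073²) = 0.0244 m²/day.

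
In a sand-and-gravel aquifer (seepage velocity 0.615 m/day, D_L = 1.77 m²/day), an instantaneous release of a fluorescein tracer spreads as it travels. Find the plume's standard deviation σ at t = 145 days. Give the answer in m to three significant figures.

Dispersive spreading gives a Gaussian with σ² = 2Dt; advection only shifts the center.
σ = √(2 × 1.77 × 145) = 22.7 m.

22.7 m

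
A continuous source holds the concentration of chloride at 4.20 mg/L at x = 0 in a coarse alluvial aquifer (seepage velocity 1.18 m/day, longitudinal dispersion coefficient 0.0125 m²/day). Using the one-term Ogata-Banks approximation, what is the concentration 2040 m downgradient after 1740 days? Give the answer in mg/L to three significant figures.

For a continuous step input, C/C₀ ≈ ½·erfc((x−vt)/(2√(Dt))).
vt = 1.18 × 1740 = 2053.2 m and 2√(Dt) = 2√(0.0125 × 1740) = 9.327 m.
Argument (x−vt)/(2√(Dt)) = (2040 − 2053.2)/9.327 = -1.415; ½·erfc(-1.415) = 0.9773.
C = 4.20 × 0.9773 = 4.10 mg/L.

4.10 mg/L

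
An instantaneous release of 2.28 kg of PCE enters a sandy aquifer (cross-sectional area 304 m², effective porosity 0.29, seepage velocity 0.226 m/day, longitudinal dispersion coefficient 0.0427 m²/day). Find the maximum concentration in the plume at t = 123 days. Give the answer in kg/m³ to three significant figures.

The peak of an instantaneous 1D plume sits at x = vt; there the Gaussian factor is 1 and C_max = M/(n_e·A·√(4πDt)), where n_e·A is the pore area the mass is dissolved in.
√(4πDt) = √(4π × 0.0427 × 123) = 8.124 m, so C_max = 2.28/(0.29 × 304 × 8.124) = 0.00318 kg/m³.

0.00318 kg/m³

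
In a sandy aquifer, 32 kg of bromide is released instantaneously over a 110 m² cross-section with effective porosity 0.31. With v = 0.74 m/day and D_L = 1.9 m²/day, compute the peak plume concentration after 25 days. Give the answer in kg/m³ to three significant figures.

The peak of an instantaneous 1D plume sits at x = vt; there the Gaussian factor is 1 and C_max = M/(n_e·A·√(4πDt)), where n_e·A is the pore area the mass is dissolved in.
√(4πDt) = √(4π × 1.9 × 25) = 24.43 m, so C_max = 32/(0.31 × 110 × 24.43) = 0.0384 kg/m³.

0.0384 kg/m³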